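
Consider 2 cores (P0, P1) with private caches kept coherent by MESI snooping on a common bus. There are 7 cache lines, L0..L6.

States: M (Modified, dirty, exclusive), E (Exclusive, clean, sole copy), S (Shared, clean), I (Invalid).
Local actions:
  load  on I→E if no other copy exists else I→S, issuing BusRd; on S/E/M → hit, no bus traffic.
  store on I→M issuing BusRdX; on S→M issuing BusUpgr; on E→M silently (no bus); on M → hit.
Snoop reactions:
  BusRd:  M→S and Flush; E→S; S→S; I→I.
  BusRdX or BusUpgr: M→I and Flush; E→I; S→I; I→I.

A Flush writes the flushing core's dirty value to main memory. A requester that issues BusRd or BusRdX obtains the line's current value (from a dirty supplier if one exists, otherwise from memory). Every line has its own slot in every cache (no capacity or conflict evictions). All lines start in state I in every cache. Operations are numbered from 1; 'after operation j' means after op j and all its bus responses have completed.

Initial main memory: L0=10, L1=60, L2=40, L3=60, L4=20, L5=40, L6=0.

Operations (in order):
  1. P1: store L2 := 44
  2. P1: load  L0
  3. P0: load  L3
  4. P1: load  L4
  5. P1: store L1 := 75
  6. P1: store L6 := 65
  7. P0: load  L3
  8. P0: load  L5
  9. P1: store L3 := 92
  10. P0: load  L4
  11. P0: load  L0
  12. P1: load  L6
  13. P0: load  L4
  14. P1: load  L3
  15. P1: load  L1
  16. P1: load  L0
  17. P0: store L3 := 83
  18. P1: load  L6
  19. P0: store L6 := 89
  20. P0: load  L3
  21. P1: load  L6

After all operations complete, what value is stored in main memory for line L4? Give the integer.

memory[L4] = 20

[1] P1: store L2 := 44 | P0:I, P1:M(44) | bus: BusRdX
[2] P1: load  L0 | P0:I, P1:E(10) | bus: BusRd
[3] P0: load  L3 | P0:E(60), P1:I | bus: BusRd
[4] P1: load  L4 | P0:I, P1:E(20) | bus: BusRd
[5] P1: store L1 := 75 | P0:I, P1:M(75) | bus: BusRdX
[6] P1: store L6 := 65 | P0:I, P1:M(65) | bus: BusRdX
[7] P0: load  L3 | P0:E(60), P1:I | bus: none
[8] P0: load  L5 | P0:E(40), P1:I | bus: BusRd
[9] P1: store L3 := 92 | P0:I, P1:M(92) | bus: BusRdX
[10] P0: load  L4 | P0:S(20), P1:S(20) | bus: BusRd
[11] P0: load  L0 | P0:S(10), P1:S(10) | bus: BusRd
[12] P1: load  L6 | P0:I, P1:M(65) | bus: none
[13] P0: load  L4 | P0:S(20), P1:S(20) | bus: none
[14] P1: load  L3 | P0:I, P1:M(92) | bus: none
[15] P1: load  L1 | P0:I, P1:M(75) | bus: none
[16] P1: load  L0 | P0:S(10), P1:S(10) | bus: none
[17] P0: store L3 := 83 | P0:M(83), P1:I | bus: BusRdX,Flush
[18] P1: load  L6 | P0:I, P1:M(65) | bus: none
[19] P0: store L6 := 89 | P0:M(89), P1:I | bus: BusRdX,Flush
[20] P0: load  L3 | P0:M(83), P1:I | bus: none
[21] P1: load  L6 | P0:S(89), P1:S(89) | bus: BusRd,Flush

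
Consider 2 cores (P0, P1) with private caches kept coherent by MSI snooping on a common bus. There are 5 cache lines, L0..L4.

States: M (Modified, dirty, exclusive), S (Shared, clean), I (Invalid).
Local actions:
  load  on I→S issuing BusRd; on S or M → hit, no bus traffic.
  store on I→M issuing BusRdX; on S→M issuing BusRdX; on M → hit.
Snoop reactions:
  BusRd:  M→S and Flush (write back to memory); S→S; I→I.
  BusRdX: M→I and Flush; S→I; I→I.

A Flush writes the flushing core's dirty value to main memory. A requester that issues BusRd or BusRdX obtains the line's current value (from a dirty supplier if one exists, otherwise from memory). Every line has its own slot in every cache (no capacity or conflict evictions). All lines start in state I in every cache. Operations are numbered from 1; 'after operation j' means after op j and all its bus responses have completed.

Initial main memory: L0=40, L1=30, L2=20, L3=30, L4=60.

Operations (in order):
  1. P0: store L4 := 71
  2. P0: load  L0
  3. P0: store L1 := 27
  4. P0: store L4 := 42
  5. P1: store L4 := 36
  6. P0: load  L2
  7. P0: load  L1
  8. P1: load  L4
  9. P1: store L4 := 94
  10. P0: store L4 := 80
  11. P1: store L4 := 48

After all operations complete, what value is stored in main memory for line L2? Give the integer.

1. P0: store L4 := 71  bus=[BusRdX]  L4: P0=M P1=I  mem[L4]=60
2. P0: load  L0  bus=[BusRd]  L0: P0=S P1=I  mem[L0]=40
3. P0: store L1 := 27  bus=[BusRdX]  L1: P0=M P1=I  mem[L1]=30
4. P0: store L4 := 42  bus=[-]  L4: P0=M P1=I  mem[L4]=60
5. P1: store L4 := 36  bus=[BusRdX,Flush]  L4: P0=I P1=M  mem[L4]=42
6. P0: load  L2  bus=[BusRd]  L2: P0=S P1=I  mem[L2]=20
7. P0: load  L1  bus=[-]  L1: P0=M P1=I  mem[L1]=30
8. P1: load  L4  bus=[-]  L4: P0=I P1=M  mem[L4]=42
9. P1: store L4 := 94  bus=[-]  L4: P0=I P1=M  mem[L4]=42
10. P0: store L4 := 80  bus=[BusRdX,Flush]  L4: P0=M P1=I  mem[L4]=94
11. P1: store L4 := 48  bus=[BusRdX,Flush]  L4: P0=I P1=M  mem[L4]=80

memory[L2] = 20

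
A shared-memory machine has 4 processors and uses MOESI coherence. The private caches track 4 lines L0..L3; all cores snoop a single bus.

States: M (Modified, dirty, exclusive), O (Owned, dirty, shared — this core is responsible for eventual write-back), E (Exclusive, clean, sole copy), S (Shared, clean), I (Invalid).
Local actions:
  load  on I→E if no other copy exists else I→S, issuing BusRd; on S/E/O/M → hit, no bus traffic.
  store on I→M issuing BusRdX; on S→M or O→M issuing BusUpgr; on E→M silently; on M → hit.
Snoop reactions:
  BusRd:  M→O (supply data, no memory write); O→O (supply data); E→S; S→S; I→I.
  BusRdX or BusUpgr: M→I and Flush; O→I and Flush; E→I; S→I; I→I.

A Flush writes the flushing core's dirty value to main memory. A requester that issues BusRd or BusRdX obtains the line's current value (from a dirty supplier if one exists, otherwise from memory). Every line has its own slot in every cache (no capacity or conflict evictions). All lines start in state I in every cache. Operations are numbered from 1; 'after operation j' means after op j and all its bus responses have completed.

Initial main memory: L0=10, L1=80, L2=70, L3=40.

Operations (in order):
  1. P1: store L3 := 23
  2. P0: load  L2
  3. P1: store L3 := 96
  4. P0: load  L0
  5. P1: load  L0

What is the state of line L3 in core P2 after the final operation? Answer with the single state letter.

step 1: P1: store L3 := 23  ⟶  IMII  (L3)  txn=BusRdX  M[L3]=40
step 2: P0: load  L2  ⟶  EIII  (L2)  txn=BusRd  M[L2]=70
step 3: P1: store L3 := 96  ⟶  IMII  (L3)  txn=∅  M[L3]=40
step 4: P0: load  L0  ⟶  EIII  (L0)  txn=BusRd  M[L0]=10
step 5: P1: load  L0  ⟶  SSII  (L0)  txn=BusRd  M[L0]=10

state = I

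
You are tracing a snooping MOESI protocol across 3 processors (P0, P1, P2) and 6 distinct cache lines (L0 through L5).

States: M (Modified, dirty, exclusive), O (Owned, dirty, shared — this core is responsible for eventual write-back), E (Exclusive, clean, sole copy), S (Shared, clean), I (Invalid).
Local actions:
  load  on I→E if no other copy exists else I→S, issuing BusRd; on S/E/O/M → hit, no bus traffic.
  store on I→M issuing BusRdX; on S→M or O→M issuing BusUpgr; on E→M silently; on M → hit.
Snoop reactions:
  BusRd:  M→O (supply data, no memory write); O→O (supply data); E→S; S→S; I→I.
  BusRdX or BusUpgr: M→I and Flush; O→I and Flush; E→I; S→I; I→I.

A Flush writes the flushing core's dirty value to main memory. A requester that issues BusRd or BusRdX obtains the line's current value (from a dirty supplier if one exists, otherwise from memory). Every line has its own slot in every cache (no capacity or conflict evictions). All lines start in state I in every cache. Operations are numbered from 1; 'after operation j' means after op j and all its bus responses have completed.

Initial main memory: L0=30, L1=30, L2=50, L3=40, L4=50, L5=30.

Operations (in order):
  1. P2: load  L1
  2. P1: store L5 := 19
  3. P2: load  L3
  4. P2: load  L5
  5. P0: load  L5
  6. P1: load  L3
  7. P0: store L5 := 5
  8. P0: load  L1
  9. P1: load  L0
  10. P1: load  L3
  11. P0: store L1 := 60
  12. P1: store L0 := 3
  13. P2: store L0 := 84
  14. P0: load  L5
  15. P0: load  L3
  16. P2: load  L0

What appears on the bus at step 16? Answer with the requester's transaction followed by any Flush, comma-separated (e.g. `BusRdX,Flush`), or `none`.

  op1 P2: load  L1 → I/I/E on L1; bus BusRd; mem=30
  op2 P1: store L5 := 19 → I/M/I on L5; bus BusRdX; mem=30
  op3 P2: load  L3 → I/I/E on L3; bus BusRd; mem=40
  op4 P2: load  L5 → I/O/S on L5; bus BusRd; mem=30
  op5 P0: load  L5 → S/O/S on L5; bus BusRd; mem=30
  op6 P1: load  L3 → I/S/S on L3; bus BusRd; mem=40
  op7 P0: store L5 := 5 → M/I/I on L5; bus BusUpgr Flush; mem=19
  op8 P0: load  L1 → S/I/S on L1; bus BusRd; mem=30
  op9 P1: load  L0 → I/E/I on L0; bus BusRd; mem=30
  op10 P1: load  L3 → I/S/S on L3; bus (none); mem=40
  op11 P0: store L1 := 60 → M/I/I on L1; bus BusUpgr; mem=30
  op12 P1: store L0 := 3 → I/M/I on L0; bus (none); mem=30
  op13 P2: store L0 := 84 → I/I/M on L0; bus BusRdX Flush; mem=3
  op14 P0: load  L5 → M/I/I on L5; bus (none); mem=19
  op15 P0: load  L3 → S/S/S on L3; bus BusRd; mem=40
  op16 P2: load  L0 → I/I/M on L0; bus (none); mem=3

bus = none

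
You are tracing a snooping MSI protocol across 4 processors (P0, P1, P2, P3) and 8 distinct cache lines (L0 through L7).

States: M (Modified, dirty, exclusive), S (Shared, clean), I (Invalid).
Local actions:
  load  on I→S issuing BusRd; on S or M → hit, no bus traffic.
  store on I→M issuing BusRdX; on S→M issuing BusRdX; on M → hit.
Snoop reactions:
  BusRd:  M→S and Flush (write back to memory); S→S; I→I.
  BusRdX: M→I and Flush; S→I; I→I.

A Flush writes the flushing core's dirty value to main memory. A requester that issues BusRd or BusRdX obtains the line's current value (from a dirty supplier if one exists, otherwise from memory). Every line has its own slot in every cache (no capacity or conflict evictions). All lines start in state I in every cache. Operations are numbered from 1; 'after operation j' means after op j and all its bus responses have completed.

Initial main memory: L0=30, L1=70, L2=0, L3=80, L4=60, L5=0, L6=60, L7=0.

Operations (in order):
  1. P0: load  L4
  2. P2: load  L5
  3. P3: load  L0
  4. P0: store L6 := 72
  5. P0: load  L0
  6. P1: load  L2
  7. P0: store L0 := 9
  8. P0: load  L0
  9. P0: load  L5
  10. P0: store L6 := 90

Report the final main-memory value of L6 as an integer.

memory[L6] = 60

[1] P0: load  L4 | P0:S(60), P1:I, P2:I, P3:I | bus: BusRd
[2] P2: load  L5 | P0:I, P1:I, P2:S(0), P3:I | bus: BusRd
[3] P3: load  L0 | P0:I, P1:I, P2:I, P3:S(30) | bus: BusRd
[4] P0: store L6 := 72 | P0:M(72), P1:I, P2:I, P3:I | bus: BusRdX
[5] P0: load  L0 | P0:S(30), P1:I, P2:I, P3:S(30) | bus: BusRd
[6] P1: load  L2 | P0:I, P1:S(0), P2:I, P3:I | bus: BusRd
[7] P0: store L0 := 9 | P0:M(9), P1:I, P2:I, P3:I | bus: BusRdX
[8] P0: load  L0 | P0:M(9), P1:I, P2:I, P3:I | bus: none
[9] P0: load  L5 | P0:S(0), P1:I, P2:S(0), P3:I | bus: BusRd
[10] P0: store L6 := 90 | P0:M(90), P1:I, P2:I, P3:I | bus: none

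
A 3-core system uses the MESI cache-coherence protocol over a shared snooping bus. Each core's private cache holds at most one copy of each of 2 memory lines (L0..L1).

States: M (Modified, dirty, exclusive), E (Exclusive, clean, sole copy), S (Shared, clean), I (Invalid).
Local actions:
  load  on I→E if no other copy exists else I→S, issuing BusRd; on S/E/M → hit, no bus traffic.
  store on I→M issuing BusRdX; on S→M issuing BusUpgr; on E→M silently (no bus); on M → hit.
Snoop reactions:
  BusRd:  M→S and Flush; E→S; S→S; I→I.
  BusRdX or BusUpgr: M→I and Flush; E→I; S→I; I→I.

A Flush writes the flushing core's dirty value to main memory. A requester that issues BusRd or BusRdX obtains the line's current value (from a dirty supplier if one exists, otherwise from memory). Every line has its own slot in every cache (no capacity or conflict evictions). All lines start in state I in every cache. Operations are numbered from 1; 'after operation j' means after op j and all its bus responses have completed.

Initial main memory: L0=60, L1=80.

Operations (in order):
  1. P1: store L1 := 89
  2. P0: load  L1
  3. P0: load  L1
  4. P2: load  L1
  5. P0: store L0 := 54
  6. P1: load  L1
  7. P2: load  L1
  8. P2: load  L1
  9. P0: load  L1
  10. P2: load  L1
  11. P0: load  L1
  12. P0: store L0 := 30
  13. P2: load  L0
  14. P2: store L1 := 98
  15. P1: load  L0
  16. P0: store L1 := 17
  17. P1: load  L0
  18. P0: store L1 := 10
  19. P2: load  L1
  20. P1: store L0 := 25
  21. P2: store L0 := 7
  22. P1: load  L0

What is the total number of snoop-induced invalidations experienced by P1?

invalidations = 2

step 1: P1: store L1 := 89  ⟶  IMI  (L1)  txn=BusRdX  M[L1]=80
step 2: P0: load  L1  ⟶  SSI  (L1)  txn=BusRd+Flush  M[L1]=89
step 3: P0: load  L1  ⟶  SSI  (L1)  txn=∅  M[L1]=89
step 4: P2: load  L1  ⟶  SSS  (L1)  txn=BusRd  M[L1]=89
step 5: P0: store L0 := 54  ⟶  MII  (L0)  txn=BusRdX  M[L0]=60
step 6: P1: load  L1  ⟶  SSS  (L1)  txn=∅  M[L1]=89
step 7: P2: load  L1  ⟶  SSS  (L1)  txn=∅  M[L1]=89
step 8: P2: load  L1  ⟶  SSS  (L1)  txn=∅  M[L1]=89
step 9: P0: load  L1  ⟶  SSS  (L1)  txn=∅  M[L1]=89
step 10: P2: load  L1  ⟶  SSS  (L1)  txn=∅  M[L1]=89
step 11: P0: load  L1  ⟶  SSS  (L1)  txn=∅  M[L1]=89
step 12: P0: store L0 := 30  ⟶  MII  (L0)  txn=∅  M[L0]=60
step 13: P2: load  L0  ⟶  SIS  (L0)  txn=BusRd+Flush  M[L0]=30
step 14: P2: store L1 := 98  ⟶  IIM  (L1)  txn=BusUpgr  M[L1]=89
step 15: P1: load  L0  ⟶  SSS  (L0)  txn=BusRd  M[L0]=30
step 16: P0: store L1 := 17  ⟶  MII  (L1)  txn=BusRdX+Flush  M[L1]=98
step 17: P1: load  L0  ⟶  SSS  (L0)  txn=∅  M[L0]=30
step 18: P0: store L1 := 10  ⟶  MII  (L1)  txn=∅  M[L1]=98
step 19: P2: load  L1  ⟶  SIS  (L1)  txn=BusRd+Flush  M[L1]=10
step 20: P1: store L0 := 25  ⟶  IMI  (L0)  txn=BusUpgr  M[L0]=30
step 21: P2: store L0 := 7  ⟶  IIM  (L0)  txn=BusRdX+Flush  M[L0]=25
step 22: P1: load  L0  ⟶  ISS  (L0)  txn=BusRd+Flush  M[L0]=7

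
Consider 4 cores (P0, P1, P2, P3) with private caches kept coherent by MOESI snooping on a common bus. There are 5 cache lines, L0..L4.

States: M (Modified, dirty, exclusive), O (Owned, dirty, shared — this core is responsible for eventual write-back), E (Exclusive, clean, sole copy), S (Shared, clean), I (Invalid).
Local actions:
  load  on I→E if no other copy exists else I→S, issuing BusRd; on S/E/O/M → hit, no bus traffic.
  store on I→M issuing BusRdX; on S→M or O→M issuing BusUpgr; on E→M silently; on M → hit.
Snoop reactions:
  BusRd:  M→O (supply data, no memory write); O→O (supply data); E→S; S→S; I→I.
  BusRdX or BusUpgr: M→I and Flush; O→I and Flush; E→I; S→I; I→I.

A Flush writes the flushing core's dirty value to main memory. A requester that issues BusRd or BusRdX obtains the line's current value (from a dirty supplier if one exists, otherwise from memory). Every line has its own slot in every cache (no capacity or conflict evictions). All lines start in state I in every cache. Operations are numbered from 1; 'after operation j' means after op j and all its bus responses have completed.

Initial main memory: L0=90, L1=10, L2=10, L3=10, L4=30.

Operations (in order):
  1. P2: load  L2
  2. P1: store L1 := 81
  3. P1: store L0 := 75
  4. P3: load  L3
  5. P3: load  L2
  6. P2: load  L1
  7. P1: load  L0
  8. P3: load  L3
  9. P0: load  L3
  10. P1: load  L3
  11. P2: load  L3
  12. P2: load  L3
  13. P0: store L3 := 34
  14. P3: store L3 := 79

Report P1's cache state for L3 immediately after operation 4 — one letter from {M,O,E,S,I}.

state = I

  op1 P2: load  L2 → I/I/E/I on L2; bus BusRd; mem=10
  op2 P1: store L1 := 81 → I/M/I/I on L1; bus BusRdX; mem=10
  op3 P1: store L0 := 75 → I/M/I/I on L0; bus BusRdX; mem=90
  op4 P3: load  L3 → I/I/I/E on L3; bus BusRd; mem=10
  op5 P3: load  L2 → I/I/S/S on L2; bus BusRd; mem=10
  op6 P2: load  L1 → I/O/S/I on L1; bus BusRd; mem=10
  op7 P1: load  L0 → I/M/I/I on L0; bus (none); mem=90
  op8 P3: load  L3 → I/I/I/E on L3; bus (none); mem=10
  op9 P0: load  L3 → S/I/I/S on L3; bus BusRd; mem=10
  op10 P1: load  L3 → S/S/I/S on L3; bus BusRd; mem=10
  op11 P2: load  L3 → S/S/S/S on L3; bus BusRd; mem=10
  op12 P2: load  L3 → S/S/S/S on L3; bus (none); mem=10
  op13 P0: store L3 := 34 → M/I/I/I on L3; bus BusUpgr; mem=10
  op14 P3: store L3 := 79 → I/I/I/M on L3; bus BusRdX Flush; mem=34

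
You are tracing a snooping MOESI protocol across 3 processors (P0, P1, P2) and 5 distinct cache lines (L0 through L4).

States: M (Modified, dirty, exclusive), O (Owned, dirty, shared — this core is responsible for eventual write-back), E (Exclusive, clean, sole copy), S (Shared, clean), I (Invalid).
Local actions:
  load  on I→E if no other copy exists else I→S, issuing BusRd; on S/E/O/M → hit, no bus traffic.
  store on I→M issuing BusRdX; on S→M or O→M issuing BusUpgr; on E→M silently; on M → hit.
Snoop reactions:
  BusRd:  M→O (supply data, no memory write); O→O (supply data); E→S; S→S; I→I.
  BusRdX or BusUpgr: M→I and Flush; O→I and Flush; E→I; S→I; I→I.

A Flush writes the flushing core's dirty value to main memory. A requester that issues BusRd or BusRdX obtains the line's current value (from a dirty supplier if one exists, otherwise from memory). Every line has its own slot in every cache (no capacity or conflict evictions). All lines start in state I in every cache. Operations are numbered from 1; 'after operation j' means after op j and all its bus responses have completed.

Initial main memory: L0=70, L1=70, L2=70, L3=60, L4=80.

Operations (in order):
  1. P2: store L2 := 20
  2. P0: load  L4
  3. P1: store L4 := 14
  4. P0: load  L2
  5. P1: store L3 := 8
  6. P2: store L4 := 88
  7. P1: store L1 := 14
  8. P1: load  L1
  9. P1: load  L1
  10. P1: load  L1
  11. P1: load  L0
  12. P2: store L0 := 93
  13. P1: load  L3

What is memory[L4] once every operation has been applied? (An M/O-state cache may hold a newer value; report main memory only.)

  op1 P2: store L2 := 20 → I/I/M on L2; bus BusRdX; mem=70
  op2 P0: load  L4 → E/I/I on L4; bus BusRd; mem=80
  op3 P1: store L4 := 14 → I/M/I on L4; bus BusRdX; mem=80
  op4 P0: load  L2 → S/I/O on L2; bus BusRd; mem=70
  op5 P1: store L3 := 8 → I/M/I on L3; bus BusRdX; mem=60
  op6 P2: store L4 := 88 → I/I/M on L4; bus BusRdX Flush; mem=14
  op7 P1: store L1 := 14 → I/M/I on L1; bus BusRdX; mem=70
  op8 P1: load  L1 → I/M/I on L1; bus (none); mem=70
  op9 P1: load  L1 → I/M/I on L1; bus (none); mem=70
  op10 P1: load  L1 → I/M/I on L1; bus (none); mem=70
  op11 P1: load  L0 → I/E/I on L0; bus BusRd; mem=70
  op12 P2: store L0 := 93 → I/I/M on L0; bus BusRdX; mem=70
  op13 P1: load  L3 → I/M/I on L3; bus (none); mem=60

memory[L4] = 14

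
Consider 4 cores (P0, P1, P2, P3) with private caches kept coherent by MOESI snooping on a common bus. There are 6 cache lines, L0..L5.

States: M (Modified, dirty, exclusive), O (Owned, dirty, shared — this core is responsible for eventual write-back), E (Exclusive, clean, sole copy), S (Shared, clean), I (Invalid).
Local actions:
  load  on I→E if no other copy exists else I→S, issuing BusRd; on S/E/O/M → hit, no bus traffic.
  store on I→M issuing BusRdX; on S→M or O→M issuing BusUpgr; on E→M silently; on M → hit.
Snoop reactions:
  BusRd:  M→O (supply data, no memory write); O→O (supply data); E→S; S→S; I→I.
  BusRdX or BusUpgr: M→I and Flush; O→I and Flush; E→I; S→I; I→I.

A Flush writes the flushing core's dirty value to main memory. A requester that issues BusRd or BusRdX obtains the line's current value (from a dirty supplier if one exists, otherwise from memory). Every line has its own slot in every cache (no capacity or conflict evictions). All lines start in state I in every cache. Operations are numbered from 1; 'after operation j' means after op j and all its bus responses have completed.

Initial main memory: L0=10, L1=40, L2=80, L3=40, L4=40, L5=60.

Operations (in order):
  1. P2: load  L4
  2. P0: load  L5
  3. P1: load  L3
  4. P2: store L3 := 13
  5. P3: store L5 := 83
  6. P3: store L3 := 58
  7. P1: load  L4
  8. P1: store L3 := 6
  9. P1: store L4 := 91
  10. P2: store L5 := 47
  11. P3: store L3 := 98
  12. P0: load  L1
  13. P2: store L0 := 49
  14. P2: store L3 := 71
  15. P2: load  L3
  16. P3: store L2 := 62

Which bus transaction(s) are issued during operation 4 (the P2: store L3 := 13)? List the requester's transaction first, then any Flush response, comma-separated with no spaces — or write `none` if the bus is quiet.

step 1: P2: load  L4  ⟶  IIEI  (L4)  txn=BusRd  M[L4]=40
step 2: P0: load  L5  ⟶  EIII  (L5)  txn=BusRd  M[L5]=60
step 3: P1: load  L3  ⟶  IEII  (L3)  txn=BusRd  M[L3]=40
step 4: P2: store L3 := 13  ⟶  IIMI  (L3)  txn=BusRdX  M[L3]=40
step 5: P3: store L5 := 83  ⟶  IIIM  (L5)  txn=BusRdX  M[L5]=60
step 6: P3: store L3 := 58  ⟶  IIIM  (L3)  txn=BusRdX+Flush  M[L3]=13
step 7: P1: load  L4  ⟶  ISSI  (L4)  txn=BusRd  M[L4]=40
step 8: P1: store L3 := 6  ⟶  IMII  (L3)  txn=BusRdX+Flush  M[L3]=58
step 9: P1: store L4 := 91  ⟶  IMII  (L4)  txn=BusUpgr  M[L4]=40
step 10: P2: store L5 := 47  ⟶  IIMI  (L5)  txn=BusRdX+Flush  M[L5]=83
step 11: P3: store L3 := 98  ⟶  IIIM  (L3)  txn=BusRdX+Flush  M[L3]=6
step 12: P0: load  L1  ⟶  EIII  (L1)  txn=BusRd  M[L1]=40
step 13: P2: store L0 := 49  ⟶  IIMI  (L0)  txn=BusRdX  M[L0]=10
step 14: P2: store L3 := 71  ⟶  IIMI  (L3)  txn=BusRdX+Flush  M[L3]=98
step 15: P2: load  L3  ⟶  IIMI  (L3)  txn=∅  M[L3]=98
step 16: P3: store L2 := 62  ⟶  IIIM  (L2)  txn=BusRdX  M[L2]=80

bus = BusRdX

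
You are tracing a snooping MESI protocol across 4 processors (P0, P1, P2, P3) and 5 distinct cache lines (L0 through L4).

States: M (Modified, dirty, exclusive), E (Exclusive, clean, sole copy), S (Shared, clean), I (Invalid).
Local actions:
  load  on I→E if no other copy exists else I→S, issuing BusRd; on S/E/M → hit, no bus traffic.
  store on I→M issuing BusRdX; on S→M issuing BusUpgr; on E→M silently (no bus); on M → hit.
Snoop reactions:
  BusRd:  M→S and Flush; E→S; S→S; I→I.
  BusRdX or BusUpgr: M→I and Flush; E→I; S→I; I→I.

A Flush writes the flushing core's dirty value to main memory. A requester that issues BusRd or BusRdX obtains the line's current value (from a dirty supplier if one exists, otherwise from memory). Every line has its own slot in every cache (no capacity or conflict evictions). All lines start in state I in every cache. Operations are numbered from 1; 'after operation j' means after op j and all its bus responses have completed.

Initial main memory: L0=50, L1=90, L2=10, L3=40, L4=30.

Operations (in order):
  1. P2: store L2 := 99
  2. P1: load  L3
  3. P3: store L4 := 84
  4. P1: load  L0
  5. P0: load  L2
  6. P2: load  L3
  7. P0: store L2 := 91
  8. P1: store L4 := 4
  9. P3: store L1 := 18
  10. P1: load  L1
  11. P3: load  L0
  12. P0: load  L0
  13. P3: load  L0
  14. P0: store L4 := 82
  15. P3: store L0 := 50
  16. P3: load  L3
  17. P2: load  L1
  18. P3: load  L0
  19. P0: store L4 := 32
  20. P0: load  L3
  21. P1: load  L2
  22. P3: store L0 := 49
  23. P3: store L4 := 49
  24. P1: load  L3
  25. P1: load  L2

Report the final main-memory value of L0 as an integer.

memory[L0] = 50

  op1 P2: store L2 := 99 → I/I/M/I on L2; bus BusRdX; mem=10
  op2 P1: load  L3 → I/E/I/I on L3; bus BusRd; mem=40
  op3 P3: store L4 := 84 → I/I/I/M on L4; bus BusRdX; mem=30
  op4 P1: load  L0 → I/E/I/I on L0; bus BusRd; mem=50
  op5 P0: load  L2 → S/I/S/I on L2; bus BusRd Flush; mem=99
  op6 P2: load  L3 → I/S/S/I on L3; bus BusRd; mem=40
  op7 P0: store L2 := 91 → M/I/I/I on L2; bus BusUpgr; mem=99
  op8 P1: store L4 := 4 → I/M/I/I on L4; bus BusRdX Flush; mem=84
  op9 P3: store L1 := 18 → I/I/I/M on L1; bus BusRdX; mem=90
  op10 P1: load  L1 → I/S/I/S on L1; bus BusRd Flush; mem=18
  op11 P3: load  L0 → I/S/I/S on L0; bus BusRd; mem=50
  op12 P0: load  L0 → S/S/I/S on L0; bus BusRd; mem=50
  op13 P3: load  L0 → S/S/I/S on L0; bus (none); mem=50
  op14 P0: store L4 := 82 → M/I/I/I on L4; bus BusRdX Flush; mem=4
  op15 P3: store L0 := 50 → I/I/I/M on L0; bus BusUpgr; mem=50
  op16 P3: load  L3 → I/S/S/S on L3; bus BusRd; mem=40
  op17 P2: load  L1 → I/S/S/S on L1; bus BusRd; mem=18
  op18 P3: load  L0 → I/I/I/M on L0; bus (none); mem=50
  op19 P0: store L4 := 32 → M/I/I/I on L4; bus (none); mem=4
  op20 P0: load  L3 → S/S/S/S on L3; bus BusRd; mem=40
  op21 P1: load  L2 → S/S/I/I on L2; bus BusRd Flush; mem=91
  op22 P3: store L0 := 49 → I/I/I/M on L0; bus (none); mem=50
  op23 P3: store L4 := 49 → I/I/I/M on L4; bus BusRdX Flush; mem=32
  op24 P1: load  L3 → S/S/S/S on L3; bus (none); mem=40
  op25 P1: load  L2 → S/S/I/I on L2; bus (none); mem=91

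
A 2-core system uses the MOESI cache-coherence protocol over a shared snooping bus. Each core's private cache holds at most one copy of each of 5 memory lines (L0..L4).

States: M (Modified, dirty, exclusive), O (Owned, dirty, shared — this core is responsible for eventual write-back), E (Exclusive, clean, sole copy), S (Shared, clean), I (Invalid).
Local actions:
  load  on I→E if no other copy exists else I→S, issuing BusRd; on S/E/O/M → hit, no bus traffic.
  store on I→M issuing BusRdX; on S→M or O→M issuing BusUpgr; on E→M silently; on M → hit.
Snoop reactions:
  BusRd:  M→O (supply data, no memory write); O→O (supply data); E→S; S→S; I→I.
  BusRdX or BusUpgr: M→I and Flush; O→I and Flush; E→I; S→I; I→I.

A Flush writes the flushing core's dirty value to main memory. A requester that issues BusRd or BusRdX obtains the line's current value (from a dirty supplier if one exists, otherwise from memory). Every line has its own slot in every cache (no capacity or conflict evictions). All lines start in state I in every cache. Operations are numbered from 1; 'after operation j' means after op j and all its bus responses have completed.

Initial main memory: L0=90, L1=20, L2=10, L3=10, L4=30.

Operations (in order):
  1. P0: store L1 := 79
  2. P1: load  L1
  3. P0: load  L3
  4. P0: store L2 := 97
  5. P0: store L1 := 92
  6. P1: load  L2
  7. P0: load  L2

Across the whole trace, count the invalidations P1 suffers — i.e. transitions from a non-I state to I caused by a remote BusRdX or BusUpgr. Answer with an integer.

step 1: P0: store L1 := 79  ⟶  MI  (L1)  txn=BusRdX  M[L1]=20
step 2: P1: load  L1  ⟶  OS  (L1)  txn=BusRd  M[L1]=20
step 3: P0: load  L3  ⟶  EI  (L3)  txn=BusRd  M[L3]=10
step 4: P0: store L2 := 97  ⟶  MI  (L2)  txn=BusRdX  M[L2]=10
step 5: P0: store L1 := 92  ⟶  MI  (L1)  txn=BusUpgr  M[L1]=20
step 6: P1: load  L2  ⟶  OS  (L2)  txn=BusRd  M[L2]=10
step 7: P0: load  L2  ⟶  OS  (L2)  txn=∅  M[L2]=10

invalidations = 1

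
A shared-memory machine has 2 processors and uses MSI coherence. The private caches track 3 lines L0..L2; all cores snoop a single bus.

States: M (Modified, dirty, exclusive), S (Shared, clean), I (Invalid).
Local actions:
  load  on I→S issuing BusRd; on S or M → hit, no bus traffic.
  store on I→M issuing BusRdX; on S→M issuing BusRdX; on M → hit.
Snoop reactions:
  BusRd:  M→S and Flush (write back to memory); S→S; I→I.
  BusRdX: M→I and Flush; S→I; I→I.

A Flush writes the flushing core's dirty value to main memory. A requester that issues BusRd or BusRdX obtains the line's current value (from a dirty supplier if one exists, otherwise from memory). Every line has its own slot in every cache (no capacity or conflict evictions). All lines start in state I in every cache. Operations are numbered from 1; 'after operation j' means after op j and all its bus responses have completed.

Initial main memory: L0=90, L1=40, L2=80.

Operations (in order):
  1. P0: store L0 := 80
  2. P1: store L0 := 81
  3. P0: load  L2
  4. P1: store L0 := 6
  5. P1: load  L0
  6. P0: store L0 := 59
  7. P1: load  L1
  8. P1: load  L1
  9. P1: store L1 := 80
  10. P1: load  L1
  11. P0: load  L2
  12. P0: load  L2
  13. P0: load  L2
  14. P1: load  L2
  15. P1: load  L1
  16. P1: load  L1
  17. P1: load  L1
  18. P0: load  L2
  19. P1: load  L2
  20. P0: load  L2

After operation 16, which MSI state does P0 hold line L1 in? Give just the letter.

1. P0: store L0 := 80  bus=[BusRdX]  L0: P0=M P1=I  mem[L0]=90
2. P1: store L0 := 81  bus=[BusRdX,Flush]  L0: P0=I P1=M  mem[L0]=80
3. P0: load  L2  bus=[BusRd]  L2: P0=S P1=I  mem[L2]=80
4. P1: store L0 := 6  bus=[-]  L0: P0=I P1=M  mem[L0]=80
5. P1: load  L0  bus=[-]  L0: P0=I P1=M  mem[L0]=80
6. P0: store L0 := 59  bus=[BusRdX,Flush]  L0: P0=M P1=I  mem[L0]=6
7. P1: load  L1  bus=[BusRd]  L1: P0=I P1=S  mem[L1]=40
8. P1: load  L1  bus=[-]  L1: P0=I P1=S  mem[L1]=40
9. P1: store L1 := 80  bus=[BusRdX]  L1: P0=I P1=M  mem[L1]=40
10. P1: load  L1  bus=[-]  L1: P0=I P1=M  mem[L1]=40
11. P0: load  L2  bus=[-]  L2: P0=S P1=I  mem[L2]=80
12. P0: load  L2  bus=[-]  L2: P0=S P1=I  mem[L2]=80
13. P0: load  L2  bus=[-]  L2: P0=S P1=I  mem[L2]=80
14. P1: load  L2  bus=[BusRd]  L2: P0=S P1=S  mem[L2]=80
15. P1: load  L1  bus=[-]  L1: P0=I P1=M  mem[L1]=40
16. P1: load  L1  bus=[-]  L1: P0=I P1=M  mem[L1]=40
17. P1: load  L1  bus=[-]  L1: P0=I P1=M  mem[L1]=40
18. P0: load  L2  bus=[-]  L2: P0=S P1=S  mem[L2]=80
19. P1: load  L2  bus=[-]  L2: P0=S P1=S  mem[L2]=80
20. P0: load  L2  bus=[-]  L2: P0=S P1=S  mem[L2]=80

state = I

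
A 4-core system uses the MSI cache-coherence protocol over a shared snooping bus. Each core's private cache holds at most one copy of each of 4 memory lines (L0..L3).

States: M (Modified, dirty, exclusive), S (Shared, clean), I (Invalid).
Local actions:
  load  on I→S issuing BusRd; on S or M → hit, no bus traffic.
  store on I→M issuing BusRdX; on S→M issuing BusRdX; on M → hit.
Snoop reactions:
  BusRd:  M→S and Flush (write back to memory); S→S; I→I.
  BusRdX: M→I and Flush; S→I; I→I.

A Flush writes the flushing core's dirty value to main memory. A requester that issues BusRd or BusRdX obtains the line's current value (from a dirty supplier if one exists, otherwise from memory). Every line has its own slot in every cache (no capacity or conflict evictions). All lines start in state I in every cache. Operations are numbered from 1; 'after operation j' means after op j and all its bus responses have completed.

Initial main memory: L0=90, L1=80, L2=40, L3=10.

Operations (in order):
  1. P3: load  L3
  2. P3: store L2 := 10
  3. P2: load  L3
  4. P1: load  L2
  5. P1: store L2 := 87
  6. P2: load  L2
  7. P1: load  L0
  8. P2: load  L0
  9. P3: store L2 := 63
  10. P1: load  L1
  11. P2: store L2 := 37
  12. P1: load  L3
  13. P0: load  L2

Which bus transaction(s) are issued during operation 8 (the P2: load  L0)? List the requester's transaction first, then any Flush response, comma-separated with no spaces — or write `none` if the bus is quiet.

bus = BusRd

  op1 P3: load  L3 → I/I/I/S on L3; bus BusRd; mem=10
  op2 P3: store L2 := 10 → I/I/I/M on L2; bus BusRdX; mem=40
  op3 P2: load  L3 → I/I/S/S on L3; bus BusRd; mem=10
  op4 P1: load  L2 → I/S/I/S on L2; bus BusRd Flush; mem=10
  op5 P1: store L2 := 87 → I/M/I/I on L2; bus BusRdX; mem=10
  op6 P2: load  L2 → I/S/S/I on L2; bus BusRd Flush; mem=87
  op7 P1: load  L0 → I/S/I/I on L0; bus BusRd; mem=90
  op8 P2: load  L0 → I/S/S/I on L0; bus BusRd; mem=90
  op9 P3: store L2 := 63 → I/I/I/M on L2; bus BusRdX; mem=87
  op10 P1: load  L1 → I/S/I/I on L1; bus BusRd; mem=80
  op11 P2: store L2 := 37 → I/I/M/I on L2; bus BusRdX Flush; mem=63
  op12 P1: load  L3 → I/S/S/S on L3; bus BusRd; mem=10
  op13 P0: load  L2 → S/I/S/I on L2; bus BusRd Flush; mem=37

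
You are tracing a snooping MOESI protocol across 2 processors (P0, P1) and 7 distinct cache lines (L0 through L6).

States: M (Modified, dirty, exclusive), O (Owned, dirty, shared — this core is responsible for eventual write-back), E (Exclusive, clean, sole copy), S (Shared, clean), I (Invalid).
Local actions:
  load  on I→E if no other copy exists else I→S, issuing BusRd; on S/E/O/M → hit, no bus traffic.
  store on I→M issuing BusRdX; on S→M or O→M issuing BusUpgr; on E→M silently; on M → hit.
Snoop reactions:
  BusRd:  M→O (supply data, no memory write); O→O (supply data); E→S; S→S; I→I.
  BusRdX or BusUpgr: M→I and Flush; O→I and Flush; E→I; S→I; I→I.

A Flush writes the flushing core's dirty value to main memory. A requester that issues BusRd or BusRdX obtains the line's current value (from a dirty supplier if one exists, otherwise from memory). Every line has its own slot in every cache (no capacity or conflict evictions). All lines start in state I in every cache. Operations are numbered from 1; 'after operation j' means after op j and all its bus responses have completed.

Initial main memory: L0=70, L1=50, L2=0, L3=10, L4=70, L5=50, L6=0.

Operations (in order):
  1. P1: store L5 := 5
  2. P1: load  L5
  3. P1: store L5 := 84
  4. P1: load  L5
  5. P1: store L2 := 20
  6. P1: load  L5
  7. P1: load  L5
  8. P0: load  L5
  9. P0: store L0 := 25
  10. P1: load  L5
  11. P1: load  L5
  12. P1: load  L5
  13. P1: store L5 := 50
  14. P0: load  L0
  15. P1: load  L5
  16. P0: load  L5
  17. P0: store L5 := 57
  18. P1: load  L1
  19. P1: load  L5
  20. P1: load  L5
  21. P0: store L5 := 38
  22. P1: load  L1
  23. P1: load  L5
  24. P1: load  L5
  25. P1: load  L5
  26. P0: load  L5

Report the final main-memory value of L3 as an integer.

memory[L3] = 10

step 1: P1: store L5 := 5  ⟶  IM  (L5)  txn=BusRdX  M[L5]=50
step 2: P1: load  L5  ⟶  IM  (L5)  txn=∅  M[L5]=50
step 3: P1: store L5 := 84  ⟶  IM  (L5)  txn=∅  M[L5]=50
step 4: P1: load  L5  ⟶  IM  (L5)  txn=∅  M[L5]=50
step 5: P1: store L2 := 20  ⟶  IM  (L2)  txn=BusRdX  M[L2]=0
step 6: P1: load  L5  ⟶  IM  (L5)  txn=∅  M[L5]=50
step 7: P1: load  L5  ⟶  IM  (L5)  txn=∅  M[L5]=50
step 8: P0: load  L5  ⟶  SO  (L5)  txn=BusRd  M[L5]=50
step 9: P0: store L0 := 25  ⟶  MI  (L0)  txn=BusRdX  M[L0]=70
step 10: P1: load  L5  ⟶  SO  (L5)  txn=∅  M[L5]=50
step 11: P1: load  L5  ⟶  SO  (L5)  txn=∅  M[L5]=50
step 12: P1: load  L5  ⟶  SO  (L5)  txn=∅  M[L5]=50
step 13: P1: store L5 := 50  ⟶  IM  (L5)  txn=BusUpgr  M[L5]=50
step 14: P0: load  L0  ⟶  MI  (L0)  txn=∅  M[L0]=70
step 15: P1: load  L5  ⟶  IM  (L5)  txn=∅  M[L5]=50
step 16: P0: load  L5  ⟶  SO  (L5)  txn=BusRd  M[L5]=50
step 17: P0: store L5 := 57  ⟶  MI  (L5)  txn=BusUpgr+Flush  M[L5]=50
step 18: P1: load  L1  ⟶  IE  (L1)  txn=BusRd  M[L1]=50
step 19: P1: load  L5  ⟶  OS  (L5)  txn=BusRd  M[L5]=50
step 20: P1: load  L5  ⟶  OS  (L5)  txn=∅  M[L5]=50
step 21: P0: store L5 := 38  ⟶  MI  (L5)  txn=BusUpgr  M[L5]=50
step 22: P1: load  L1  ⟶  IE  (L1)  txn=∅  M[L1]=50
step 23: P1: load  L5  ⟶  OS  (L5)  txn=BusRd  M[L5]=50
step 24: P1: load  L5  ⟶  OS  (L5)  txn=∅  M[L5]=50
step 25: P1: load  L5  ⟶  OS  (L5)  txn=∅  M[L5]=50
step 26: P0: load  L5  ⟶  OS  (L5)  txn=∅  M[L5]=50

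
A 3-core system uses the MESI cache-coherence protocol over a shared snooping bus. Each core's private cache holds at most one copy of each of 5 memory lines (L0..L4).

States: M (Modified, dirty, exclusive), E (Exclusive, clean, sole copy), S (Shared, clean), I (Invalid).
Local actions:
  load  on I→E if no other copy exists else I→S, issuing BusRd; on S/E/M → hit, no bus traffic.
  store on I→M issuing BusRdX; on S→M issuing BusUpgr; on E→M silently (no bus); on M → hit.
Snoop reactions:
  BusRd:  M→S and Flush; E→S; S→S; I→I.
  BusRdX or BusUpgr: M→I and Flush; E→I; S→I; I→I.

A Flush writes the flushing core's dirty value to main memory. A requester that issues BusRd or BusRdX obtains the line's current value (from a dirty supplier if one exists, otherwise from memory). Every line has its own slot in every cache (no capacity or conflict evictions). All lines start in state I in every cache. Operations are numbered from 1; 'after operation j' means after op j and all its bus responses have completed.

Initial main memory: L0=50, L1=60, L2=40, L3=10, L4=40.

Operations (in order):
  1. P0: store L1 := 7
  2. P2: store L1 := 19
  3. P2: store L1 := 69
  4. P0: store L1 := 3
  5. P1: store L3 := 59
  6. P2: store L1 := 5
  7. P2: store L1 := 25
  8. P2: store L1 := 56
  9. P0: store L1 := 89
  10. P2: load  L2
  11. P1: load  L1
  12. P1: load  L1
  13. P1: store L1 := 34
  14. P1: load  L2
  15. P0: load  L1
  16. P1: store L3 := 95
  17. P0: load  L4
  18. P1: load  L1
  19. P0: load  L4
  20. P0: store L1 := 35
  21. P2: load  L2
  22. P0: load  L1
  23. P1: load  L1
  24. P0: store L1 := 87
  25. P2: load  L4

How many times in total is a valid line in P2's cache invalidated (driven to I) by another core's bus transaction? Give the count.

invalidations = 2

  op1 P0: store L1 := 7 → M/I/I on L1; bus BusRdX; mem=60
  op2 P2: store L1 := 19 → I/I/M on L1; bus BusRdX Flush; mem=7
  op3 P2: store L1 := 69 → I/I/M on L1; bus (none); mem=7
  op4 P0: store L1 := 3 → M/I/I on L1; bus BusRdX Flush; mem=69
  op5 P1: store L3 := 59 → I/M/I on L3; bus BusRdX; mem=10
  op6 P2: store L1 := 5 → I/I/M on L1; bus BusRdX Flush; mem=3
  op7 P2: store L1 := 25 → I/I/M on L1; bus (none); mem=3
  op8 P2: store L1 := 56 → I/I/M on L1; bus (none); mem=3
  op9 P0: store L1 := 89 → M/I/I on L1; bus BusRdX Flush; mem=56
  op10 P2: load  L2 → I/I/E on L2; bus BusRd; mem=40
  op11 P1: load  L1 → S/S/I on L1; bus BusRd Flush; mem=89
  op12 P1: load  L1 → S/S/I on L1; bus (none); mem=89
  op13 P1: store L1 := 34 → I/M/I on L1; bus BusUpgr; mem=89
  op14 P1: load  L2 → I/S/S on L2; bus BusRd; mem=40
  op15 P0: load  L1 → S/S/I on L1; bus BusRd Flush; mem=34
  op16 P1: store L3 := 95 → I/M/I on L3; bus (none); mem=10
  op17 P0: load  L4 → E/I/I on L4; bus BusRd; mem=40
  op18 P1: load  L1 → S/S/I on L1; bus (none); mem=34
  op19 P0: load  L4 → E/I/I on L4; bus (none); mem=40
  op20 P0: store L1 := 35 → M/I/I on L1; bus BusUpgr; mem=34
  op21 P2: load  L2 → I/S/S on L2; bus (none); mem=40
  op22 P0: load  L1 → M/I/I on L1; bus (none); mem=34
  op23 P1: load  L1 → S/S/I on L1; bus BusRd Flush; mem=35
  op24 P0: store L1 := 87 → M/I/I on L1; bus BusUpgr; mem=35
  op25 P2: load  L4 → S/I/S on L4; bus BusRd; mem=40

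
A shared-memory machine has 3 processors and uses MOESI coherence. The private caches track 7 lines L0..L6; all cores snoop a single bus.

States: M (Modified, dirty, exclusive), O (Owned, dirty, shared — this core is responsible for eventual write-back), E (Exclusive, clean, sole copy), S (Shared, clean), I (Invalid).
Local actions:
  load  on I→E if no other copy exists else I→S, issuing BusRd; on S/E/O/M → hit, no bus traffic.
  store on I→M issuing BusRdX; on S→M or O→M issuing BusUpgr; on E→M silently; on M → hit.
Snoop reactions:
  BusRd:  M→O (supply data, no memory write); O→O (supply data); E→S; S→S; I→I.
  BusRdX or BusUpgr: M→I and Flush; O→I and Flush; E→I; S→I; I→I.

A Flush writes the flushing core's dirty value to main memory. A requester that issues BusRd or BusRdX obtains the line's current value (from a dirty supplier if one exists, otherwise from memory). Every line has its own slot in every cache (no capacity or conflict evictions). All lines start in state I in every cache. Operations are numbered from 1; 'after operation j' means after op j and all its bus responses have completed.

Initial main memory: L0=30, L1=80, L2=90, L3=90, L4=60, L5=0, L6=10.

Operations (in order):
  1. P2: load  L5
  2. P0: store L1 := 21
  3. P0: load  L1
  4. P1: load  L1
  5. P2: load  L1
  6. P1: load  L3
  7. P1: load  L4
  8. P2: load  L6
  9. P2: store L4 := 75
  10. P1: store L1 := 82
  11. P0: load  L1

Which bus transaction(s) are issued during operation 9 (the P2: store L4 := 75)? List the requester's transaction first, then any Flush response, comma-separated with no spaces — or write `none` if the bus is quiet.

bus = BusRdX

1. P2: load  L5  bus=[BusRd]  L5: P0=I P1=I P2=E  mem[L5]=0
2. P0: store L1 := 21  bus=[BusRdX]  L1: P0=M P1=I P2=I  mem[L1]=80
3. P0: load  L1  bus=[-]  L1: P0=M P1=I P2=I  mem[L1]=80
4. P1: load  L1  bus=[BusRd]  L1: P0=O P1=S P2=I  mem[L1]=80
5. P2: load  L1  bus=[BusRd]  L1: P0=O P1=S P2=S  mem[L1]=80
6. P1: load  L3  bus=[BusRd]  L3: P0=I P1=E P2=I  mem[L3]=90
7. P1: load  L4  bus=[BusRd]  L4: P0=I P1=E P2=I  mem[L4]=60
8. P2: load  L6  bus=[BusRd]  L6: P0=I P1=I P2=E  mem[L6]=10
9. P2: store L4 := 75  bus=[BusRdX]  L4: P0=I P1=I P2=M  mem[L4]=60
10. P1: store L1 := 82  bus=[BusUpgr,Flush]  L1: P0=I P1=M P2=I  mem[L1]=21
11. P0: load  L1  bus=[BusRd]  L1: P0=S P1=O P2=I  mem[L1]=21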